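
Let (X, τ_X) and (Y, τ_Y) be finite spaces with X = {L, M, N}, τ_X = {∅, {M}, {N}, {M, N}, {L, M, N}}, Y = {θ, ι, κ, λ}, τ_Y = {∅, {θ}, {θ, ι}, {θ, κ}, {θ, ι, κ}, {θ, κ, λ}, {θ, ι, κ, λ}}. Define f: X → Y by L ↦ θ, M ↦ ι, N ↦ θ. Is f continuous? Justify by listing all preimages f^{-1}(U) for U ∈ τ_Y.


f is NOT continuous.

Compute f^{-1}(U) for each U ∈ τ_Y:
  U = ∅: f^{-1}(U) = ∅ ∈ τ_X ✓.
  U = {θ}: f^{-1}(U) = {L, N} ∉ τ_X ✗.
  U = {θ, ι}: f^{-1}(U) = {L, M, N} ∈ τ_X ✓.
  U = {θ, κ}: f^{-1}(U) = {L, N} ∉ τ_X ✗.
  U = {θ, ι, κ}: f^{-1}(U) = {L, M, N} ∈ τ_X ✓.
  U = {θ, κ, λ}: f^{-1}(U) = {L, N} ∉ τ_X ✗.
  U = {θ, ι, κ, λ}: f^{-1}(U) = {L, M, N} ∈ τ_X ✓.
Found U = {θ} with f^{-1}(U) = {L, N} not in τ_X. Therefore f is NOT continuous.


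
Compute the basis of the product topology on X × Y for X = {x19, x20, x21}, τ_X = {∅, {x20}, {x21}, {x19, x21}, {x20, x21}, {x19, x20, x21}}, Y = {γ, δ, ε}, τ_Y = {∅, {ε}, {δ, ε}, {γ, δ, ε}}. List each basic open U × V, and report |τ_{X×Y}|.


Basis B = {∅ × ∅, {x20} × {ε}, {x21} × {ε}, {x19, x21} × {ε}, {x20} × {δ, ε}, {x20, x21} × {ε}, {x21} × {δ, ε}, {x19, x20, x21} × {ε}, {x20} × {γ, δ, ε}, {x21} × {γ, δ, ε}, {x19, x21} × {δ, ε}, {x20, x21} × {δ, ε}, {x19, x21} × {γ, δ, ε}, {x19, x20, x21} × {δ, ε}, {x20, x21} × {γ, δ, ε}, {x19, x20, x21} × {γ, δ, ε}}; |τ_{X×Y}| = 40.

Enumerate products U × V with U ∈ τ_X, V ∈ τ_Y (deduplicated):
  ∅ × ∅ = {} (∅)
  {x20} × {ε} = {(x20,ε)}
  {x21} × {ε} = {(x21,ε)}
  {x19, x21} × {ε} = {(x19,ε), (x21,ε)}
  {x20} × {δ, ε} = {(x20,δ), (x20,ε)}
  {x20, x21} × {ε} = {(x20,ε), (x21,ε)}
  {x21} × {δ, ε} = {(x21,δ), (x21,ε)}
  {x19, x20, x21} × {ε} = {(x19,ε), (x20,ε), (x21,ε)}
  {x20} × {γ, δ, ε} = {(x20,γ), (x20,δ), (x20,ε)}
  {x21} × {γ, δ, ε} = {(x21,γ), (x21,δ), (x21,ε)}
  {x19, x21} × {δ, ε} = {(x19,δ), (x19,ε), (x21,δ), (x21,ε)}
  {x20, x21} × {δ, ε} = {(x20,δ), (x20,ε), (x21,δ), (x21,ε)}
  {x19, x21} × {γ, δ, ε} = {(x19,γ), (x19,δ), (x19,ε), (x21,γ), (x21,δ), (x21,ε)}
  {x19, x20, x21} × {δ, ε} = {(x19,δ), (x19,ε), (x20,δ), (x20,ε), (x21,δ), (x21,ε)}
  {x20, x21} × {γ, δ, ε} = {(x20,γ), (x20,δ), (x20,ε), (x21,γ), (x21,δ), (x21,ε)}
  {x19, x20, x21} × {γ, δ, ε} = {(x19,γ), (x19,δ), (x19,ε), (x20,γ), (x20,δ), (x20,ε), (x21,γ), (x21,δ), (x21,ε)}
These 16 distinct sets form the basis B.
Close under arbitrary unions to get τ_{X×Y}; counting gives |τ_{X×Y}| = 40.


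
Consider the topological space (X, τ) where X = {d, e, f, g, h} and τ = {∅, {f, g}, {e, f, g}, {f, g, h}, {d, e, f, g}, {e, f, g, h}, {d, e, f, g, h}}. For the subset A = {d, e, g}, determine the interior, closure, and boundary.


int(A) = ∅, cl(A) = {d, e, f, g, h}, ∂A = {d, e, f, g, h}.

Closed sets in (X, τ) are complements of opens:
  closed(X, τ) = {∅, {d}, {h}, {d, e}, {d, h}, {d, e, h}, {d, e, f, g, h}}.
int(A) = ⋃ {U ∈ τ : U ⊆ A}. Opens contained in A: ∅.
Taking the union of these: int(A) = ∅.
cl(A) = ⋂ {C closed : A ⊆ C}. Closed sets containing A: {d, e, f, g, h}.
Intersecting these: cl(A) = {d, e, f, g, h}.
∂A = cl(A) ∖ int(A) = {d, e, f, g, h} ∖ ∅ = {d, e, f, g, h}.


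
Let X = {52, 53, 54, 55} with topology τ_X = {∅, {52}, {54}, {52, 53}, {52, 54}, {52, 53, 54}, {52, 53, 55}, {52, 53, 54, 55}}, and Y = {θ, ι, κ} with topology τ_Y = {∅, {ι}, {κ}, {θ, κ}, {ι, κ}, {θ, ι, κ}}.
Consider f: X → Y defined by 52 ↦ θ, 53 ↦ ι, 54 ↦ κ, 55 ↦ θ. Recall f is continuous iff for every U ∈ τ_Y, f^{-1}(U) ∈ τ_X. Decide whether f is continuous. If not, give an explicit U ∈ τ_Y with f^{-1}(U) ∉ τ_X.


f is NOT continuous.

Compute f^{-1}(U) for each U ∈ τ_Y:
  U = ∅: f^{-1}(U) = ∅ ∈ τ_X ✓.
  U = {ι}: f^{-1}(U) = {53} ∉ τ_X ✗.
  U = {κ}: f^{-1}(U) = {54} ∈ τ_X ✓.
  U = {θ, κ}: f^{-1}(U) = {52, 54, 55} ∉ τ_X ✗.
  U = {ι, κ}: f^{-1}(U) = {53, 54} ∉ τ_X ✗.
  U = {θ, ι, κ}: f^{-1}(U) = {52, 53, 54, 55} ∈ τ_X ✓.
Found U = {ι} with f^{-1}(U) = {53} not in τ_X. Therefore f is NOT continuous.


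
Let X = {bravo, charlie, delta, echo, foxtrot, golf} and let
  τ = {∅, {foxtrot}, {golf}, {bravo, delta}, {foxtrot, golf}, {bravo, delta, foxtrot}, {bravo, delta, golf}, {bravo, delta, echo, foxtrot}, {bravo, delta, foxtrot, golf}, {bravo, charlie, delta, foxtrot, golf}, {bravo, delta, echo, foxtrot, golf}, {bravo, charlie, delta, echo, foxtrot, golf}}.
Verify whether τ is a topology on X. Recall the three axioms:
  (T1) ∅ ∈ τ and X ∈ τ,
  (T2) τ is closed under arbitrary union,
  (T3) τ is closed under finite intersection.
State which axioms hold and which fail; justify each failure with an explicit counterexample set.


τ IS a topology on X.

Axiom (T1): ∅ ∈ τ? Yes; X ∈ τ? Yes.
Axiom (T2/T3): check pairwise unions and intersections of members of τ.
All pairwise intersections and unions checked — each lies in τ. Therefore τ satisfies (T1), (T2), (T3): it IS a topology on X.


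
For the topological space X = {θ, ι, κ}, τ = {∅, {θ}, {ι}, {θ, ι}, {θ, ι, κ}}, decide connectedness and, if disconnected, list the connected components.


(X, τ) is connected.

Find clopen sets (U ∈ τ with X ∖ U ∈ τ):
  U = ∅, X ∖ U = {θ, ι, κ} — both open, so U is clopen.
  U = {θ, ι, κ}, X ∖ U = ∅ — both open, so U is clopen.
Only trivial clopens (∅ and X) exist, so (X, τ) is connected.
Compute connected components by grouping points that agree on all clopens:
  component: {θ, ι, κ}


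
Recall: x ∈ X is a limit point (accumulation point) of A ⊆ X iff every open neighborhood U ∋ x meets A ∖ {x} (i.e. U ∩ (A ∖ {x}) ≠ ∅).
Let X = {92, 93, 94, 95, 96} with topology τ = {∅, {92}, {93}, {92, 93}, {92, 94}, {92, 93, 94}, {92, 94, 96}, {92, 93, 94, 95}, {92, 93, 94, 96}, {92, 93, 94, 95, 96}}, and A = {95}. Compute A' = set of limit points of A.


A' = ∅

For each x ∈ X, list the open sets U ∈ τ with x ∈ U, then check whether U ∩ (A ∖ {x}) ≠ ∅ for every such U.
  x = 92: open {92} ∋ x has {92} ∩ (A ∖ {92}) = ∅, so x is NOT a limit point.
  x = 93: open {93} ∋ x has {93} ∩ (A ∖ {93}) = ∅, so x is NOT a limit point.
  x = 94: open {92, 94} ∋ x has {92, 94} ∩ (A ∖ {94}) = ∅, so x is NOT a limit point.
  x = 95: open {92, 93, 94, 95} ∋ x has {92, 93, 94, 95} ∩ (A ∖ {95}) = ∅, so x is NOT a limit point.
  x = 96: open {92, 94, 96} ∋ x has {92, 94, 96} ∩ (A ∖ {96}) = ∅, so x is NOT a limit point.
Collecting: A' = ∅.


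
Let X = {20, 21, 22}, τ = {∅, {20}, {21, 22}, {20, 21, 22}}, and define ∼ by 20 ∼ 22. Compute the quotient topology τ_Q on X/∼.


X/∼ = {[20=22], [21]}; |τ_Q| = 2.

Equivalence classes: [20=22], [21].
Quotient map π: X → X/∼ sends 20 ↦ [20=22], 21 ↦ [21], 22 ↦ [20=22].
For each subset V ⊆ X/∼, compute π^{-1}(V) ⊆ X and check whether π^{-1}(V) ∈ τ. V is open in τ_Q iff π^{-1}(V) ∈ τ.
  V = {}: π^{-1}(V) = ∅ ∈ τ ✓.
  V = {[20=22]}: π^{-1}(V) = {20, 22} ∉ τ ✗.
  V = {[21]}: π^{-1}(V) = {21} ∉ τ ✗.
  V = {[20=22], [21]}: π^{-1}(V) = {20, 21, 22} ∈ τ ✓.
Open sets in the quotient: τ_Q = {{}, {[20=22], [21]}} (2 elements).


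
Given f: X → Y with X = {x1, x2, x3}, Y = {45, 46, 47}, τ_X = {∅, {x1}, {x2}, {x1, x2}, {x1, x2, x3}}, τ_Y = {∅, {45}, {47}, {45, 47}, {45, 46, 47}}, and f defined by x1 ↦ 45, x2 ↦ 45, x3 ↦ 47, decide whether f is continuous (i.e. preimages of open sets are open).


f is NOT continuous.

Compute f^{-1}(U) for each U ∈ τ_Y:
  U = ∅: f^{-1}(U) = ∅ ∈ τ_X ✓.
  U = {45}: f^{-1}(U) = {x1, x2} ∈ τ_X ✓.
  U = {47}: f^{-1}(U) = {x3} ∉ τ_X ✗.
  U = {45, 47}: f^{-1}(U) = {x1, x2, x3} ∈ τ_X ✓.
  U = {45, 46, 47}: f^{-1}(U) = {x1, x2, x3} ∈ τ_X ✓.
Found U = {47} with f^{-1}(U) = {x3} not in τ_X. Therefore f is NOT continuous.


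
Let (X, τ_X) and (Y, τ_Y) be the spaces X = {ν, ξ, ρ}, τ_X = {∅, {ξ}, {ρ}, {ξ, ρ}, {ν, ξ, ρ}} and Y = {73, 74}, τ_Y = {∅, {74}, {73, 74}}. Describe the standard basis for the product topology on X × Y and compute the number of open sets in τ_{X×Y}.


Basis B = {∅ × ∅, {ξ} × {74}, {ρ} × {74}, {ξ} × {73, 74}, {ξ, ρ} × {74}, {ρ} × {73, 74}, {ν, ξ, ρ} × {74}, {ξ, ρ} × {73, 74}, {ν, ξ, ρ} × {73, 74}}; |τ_{X×Y}| = 14.

Enumerate products U × V with U ∈ τ_X, V ∈ τ_Y (deduplicated):
  ∅ × ∅ = {} (∅)
  {ξ} × {74} = {(ξ,74)}
  {ρ} × {74} = {(ρ,74)}
  {ξ} × {73, 74} = {(ξ,73), (ξ,74)}
  {ξ, ρ} × {74} = {(ξ,74), (ρ,74)}
  {ρ} × {73, 74} = {(ρ,73), (ρ,74)}
  {ν, ξ, ρ} × {74} = {(ν,74), (ξ,74), (ρ,74)}
  {ξ, ρ} × {73, 74} = {(ξ,73), (ξ,74), (ρ,73), (ρ,74)}
  {ν, ξ, ρ} × {73, 74} = {(ν,73), (ν,74), (ξ,73), (ξ,74), (ρ,73), (ρ,74)}
These 9 distinct sets form the basis B.
Close under arbitrary unions to get τ_{X×Y}; counting gives |τ_{X×Y}| = 14.


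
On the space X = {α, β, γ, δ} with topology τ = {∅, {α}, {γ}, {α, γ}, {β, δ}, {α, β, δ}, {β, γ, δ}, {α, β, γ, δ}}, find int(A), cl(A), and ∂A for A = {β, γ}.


int(A) = {γ}, cl(A) = {β, γ, δ}, ∂A = {β, δ}.

Closed sets in (X, τ) are complements of opens:
  closed(X, τ) = {∅, {α}, {γ}, {α, γ}, {β, δ}, {α, β, δ}, {β, γ, δ}, {α, β, γ, δ}}.
int(A) = ⋃ {U ∈ τ : U ⊆ A}. Opens contained in A: ∅, {γ}.
Taking the union of these: int(A) = {γ}.
cl(A) = ⋂ {C closed : A ⊆ C}. Closed sets containing A: {β, γ, δ}, {α, β, γ, δ}.
Intersecting these: cl(A) = {β, γ, δ}.
∂A = cl(A) ∖ int(A) = {β, γ, δ} ∖ {γ} = {β, δ}.


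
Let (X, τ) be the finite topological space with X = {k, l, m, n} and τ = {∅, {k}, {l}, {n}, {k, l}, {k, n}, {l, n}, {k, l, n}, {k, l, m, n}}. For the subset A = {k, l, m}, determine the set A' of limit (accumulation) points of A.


A' = {m}

For each x ∈ X, list the open sets U ∈ τ with x ∈ U, then check whether U ∩ (A ∖ {x}) ≠ ∅ for every such U.
  x = k: open {k} ∋ x has {k} ∩ (A ∖ {k}) = ∅, so x is NOT a limit point.
  x = l: open {l} ∋ x has {l} ∩ (A ∖ {l}) = ∅, so x is NOT a limit point.
  x = m: opens ∋ x are {k, l, m, n}; each meets A ∖ {m}, so x IS a limit point.
  x = n: open {n} ∋ x has {n} ∩ (A ∖ {n}) = ∅, so x is NOT a limit point.
Collecting: A' = {m}.


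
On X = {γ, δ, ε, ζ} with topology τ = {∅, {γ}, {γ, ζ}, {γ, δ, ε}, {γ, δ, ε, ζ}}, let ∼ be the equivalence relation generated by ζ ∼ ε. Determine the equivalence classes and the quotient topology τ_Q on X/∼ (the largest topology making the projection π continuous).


X/∼ = {[γ], [δ], [ε=ζ]}; |τ_Q| = 3.

Equivalence classes: [γ], [δ], [ε=ζ].
Quotient map π: X → X/∼ sends γ ↦ [γ], δ ↦ [δ], ε ↦ [ε=ζ], ζ ↦ [ε=ζ].
For each subset V ⊆ X/∼, compute π^{-1}(V) ⊆ X and check whether π^{-1}(V) ∈ τ. V is open in τ_Q iff π^{-1}(V) ∈ τ.
  V = {}: π^{-1}(V) = ∅ ∈ τ ✓.
  V = {[γ]}: π^{-1}(V) = {γ} ∈ τ ✓.
  V = {[δ]}: π^{-1}(V) = {δ} ∉ τ ✗.
  V = {[γ], [δ]}: π^{-1}(V) = {γ, δ} ∉ τ ✗.
  V = {[ε=ζ]}: π^{-1}(V) = {ε, ζ} ∉ τ ✗.
  V = {[γ], [ε=ζ]}: π^{-1}(V) = {γ, ε, ζ} ∉ τ ✗.
  V = {[δ], [ε=ζ]}: π^{-1}(V) = {δ, ε, ζ} ∉ τ ✗.
  V = {[γ], [δ], [ε=ζ]}: π^{-1}(V) = {γ, δ, ε, ζ} ∈ τ ✓.
Open sets in the quotient: τ_Q = {{}, {[γ]}, {[γ], [δ], [ε=ζ]}} (3 elements).


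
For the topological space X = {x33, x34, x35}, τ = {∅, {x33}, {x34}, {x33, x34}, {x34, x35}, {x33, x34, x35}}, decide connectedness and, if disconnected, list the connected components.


(X, τ) is disconnected; components = [{x33}, {x34, x35}].

Find clopen sets (U ∈ τ with X ∖ U ∈ τ):
  U = ∅, X ∖ U = {x33, x34, x35} — both open, so U is clopen.
  U = {x33}, X ∖ U = {x34, x35} — both open, so U is clopen.
  U = {x34, x35}, X ∖ U = {x33} — both open, so U is clopen.
  U = {x33, x34, x35}, X ∖ U = ∅ — both open, so U is clopen.
Nontrivial clopen(s) exist: e.g. {x34, x35}. So (X, τ) is disconnected.
Compute connected components by grouping points that agree on all clopens:
  component: {x33}
  component: {x34, x35}


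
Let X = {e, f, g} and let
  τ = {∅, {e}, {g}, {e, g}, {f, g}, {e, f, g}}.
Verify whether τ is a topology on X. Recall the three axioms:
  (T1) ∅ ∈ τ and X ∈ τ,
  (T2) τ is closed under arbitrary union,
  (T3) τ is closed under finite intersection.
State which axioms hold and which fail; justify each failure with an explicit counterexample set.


τ IS a topology on X.

Axiom (T1): ∅ ∈ τ? Yes; X ∈ τ? Yes.
Axiom (T2/T3): check pairwise unions and intersections of members of τ.
All pairwise intersections and unions checked — each lies in τ. Therefore τ satisfies (T1), (T2), (T3): it IS a topology on X.


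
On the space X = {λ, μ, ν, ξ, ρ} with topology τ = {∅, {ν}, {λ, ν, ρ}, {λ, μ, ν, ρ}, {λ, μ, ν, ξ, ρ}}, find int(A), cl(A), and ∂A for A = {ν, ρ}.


int(A) = {ν}, cl(A) = {λ, μ, ν, ξ, ρ}, ∂A = {λ, μ, ξ, ρ}.

Closed sets in (X, τ) are complements of opens:
  closed(X, τ) = {∅, {ξ}, {μ, ξ}, {λ, μ, ξ, ρ}, {λ, μ, ν, ξ, ρ}}.
int(A) = ⋃ {U ∈ τ : U ⊆ A}. Opens contained in A: ∅, {ν}.
Taking the union of these: int(A) = {ν}.
cl(A) = ⋂ {C closed : A ⊆ C}. Closed sets containing A: {λ, μ, ν, ξ, ρ}.
Intersecting these: cl(A) = {λ, μ, ν, ξ, ρ}.
∂A = cl(A) ∖ int(A) = {λ, μ, ν, ξ, ρ} ∖ {ν} = {λ, μ, ξ, ρ}.


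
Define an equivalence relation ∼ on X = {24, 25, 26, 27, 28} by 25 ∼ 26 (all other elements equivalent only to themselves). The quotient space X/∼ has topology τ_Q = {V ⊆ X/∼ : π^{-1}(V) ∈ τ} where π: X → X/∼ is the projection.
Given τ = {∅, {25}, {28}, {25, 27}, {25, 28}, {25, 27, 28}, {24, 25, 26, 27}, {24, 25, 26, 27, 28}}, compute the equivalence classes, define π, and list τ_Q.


X/∼ = {[24], [25=26], [27], [28]}; |τ_Q| = 4.

Equivalence classes: [24], [25=26], [27], [28].
Quotient map π: X → X/∼ sends 24 ↦ [24], 25 ↦ [25=26], 26 ↦ [25=26], 27 ↦ [27], 28 ↦ [28].
For each subset V ⊆ X/∼, compute π^{-1}(V) ⊆ X and check whether π^{-1}(V) ∈ τ. V is open in τ_Q iff π^{-1}(V) ∈ τ.
  V = {}: π^{-1}(V) = ∅ ∈ τ ✓.
  V = {[24]}: π^{-1}(V) = {24} ∉ τ ✗.
  V = {[25=26]}: π^{-1}(V) = {25, 26} ∉ τ ✗.
  V = {[24], [25=26]}: π^{-1}(V) = {24, 25, 26} ∉ τ ✗.
  V = {[27]}: π^{-1}(V) = {27} ∉ τ ✗.
  V = {[24], [27]}: π^{-1}(V) = {24, 27} ∉ τ ✗.
  V = {[25=26], [27]}: π^{-1}(V) = {25, 26, 27} ∉ τ ✗.
  V = {[24], [25=26], [27]}: π^{-1}(V) = {24, 25, 26, 27} ∈ τ ✓.
  V = {[28]}: π^{-1}(V) = {28} ∈ τ ✓.
  V = {[24], [28]}: π^{-1}(V) = {24, 28} ∉ τ ✗.
  V = {[25=26], [28]}: π^{-1}(V) = {25, 26, 28} ∉ τ ✗.
  V = {[24], [25=26], [28]}: π^{-1}(V) = {24, 25, 26, 28} ∉ τ ✗.
  V = {[27], [28]}: π^{-1}(V) = {27, 28} ∉ τ ✗.
  V = {[24], [27], [28]}: π^{-1}(V) = {24, 27, 28} ∉ τ ✗.
  V = {[25=26], [27], [28]}: π^{-1}(V) = {25, 26, 27, 28} ∉ τ ✗.
  V = {[24], [25=26], [27], [28]}: π^{-1}(V) = {24, 25, 26, 27, 28} ∈ τ ✓.
Open sets in the quotient: τ_Q = {{}, {[24], [25=26], [27]}, {[28]}, {[24], [25=26], [27], [28]}} (4 elements).


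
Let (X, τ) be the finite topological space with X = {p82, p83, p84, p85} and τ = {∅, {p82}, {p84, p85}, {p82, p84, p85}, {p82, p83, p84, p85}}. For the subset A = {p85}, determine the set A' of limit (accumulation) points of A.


A' = {p83, p84}

For each x ∈ X, list the open sets U ∈ τ with x ∈ U, then check whether U ∩ (A ∖ {x}) ≠ ∅ for every such U.
  x = p82: open {p82} ∋ x has {p82} ∩ (A ∖ {p82}) = ∅, so x is NOT a limit point.
  x = p83: opens ∋ x are {p82, p83, p84, p85}; each meets A ∖ {p83}, so x IS a limit point.
  x = p84: opens ∋ x are {p84, p85}, {p82, p84, p85}, {p82, p83, p84, p85}; each meets A ∖ {p84}, so x IS a limit point.
  x = p85: open {p84, p85} ∋ x has {p84, p85} ∩ (A ∖ {p85}) = ∅, so x is NOT a limit point.
Collecting: A' = {p83, p84}.


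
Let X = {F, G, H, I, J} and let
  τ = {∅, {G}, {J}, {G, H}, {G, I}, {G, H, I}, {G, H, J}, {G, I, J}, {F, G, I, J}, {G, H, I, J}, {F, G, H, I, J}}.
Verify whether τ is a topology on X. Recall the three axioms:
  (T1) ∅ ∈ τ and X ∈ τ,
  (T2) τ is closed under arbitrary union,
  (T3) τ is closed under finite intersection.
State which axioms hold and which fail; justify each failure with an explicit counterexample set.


τ is NOT a topology on X.

Axiom (T1): ∅ ∈ τ? Yes; X ∈ τ? Yes.
Axiom (T2/T3): check pairwise unions and intersections of members of τ.
Counterexample for (T2): {G} ∪ {J} = {G, J} ∉ τ. Therefore τ is NOT a topology.


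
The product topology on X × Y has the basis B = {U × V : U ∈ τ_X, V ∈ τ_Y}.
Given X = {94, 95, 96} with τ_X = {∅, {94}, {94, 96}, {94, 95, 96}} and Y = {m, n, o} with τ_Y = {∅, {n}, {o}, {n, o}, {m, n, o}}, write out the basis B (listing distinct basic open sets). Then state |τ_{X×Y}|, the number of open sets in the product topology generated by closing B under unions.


Basis B = {∅ × ∅, {94} × {n}, {94} × {o}, {94} × {n, o}, {94, 96} × {n}, {94, 96} × {o}, {94} × {m, n, o}, {94, 95, 96} × {n}, {94, 95, 96} × {o}, {94, 96} × {n, o}, {94, 96} × {m, n, o}, {94, 95, 96} × {n, o}, {94, 95, 96} × {m, n, o}}; |τ_{X×Y}| = 30.

Enumerate products U × V with U ∈ τ_X, V ∈ τ_Y (deduplicated):
  ∅ × ∅ = {} (∅)
  {94} × {n} = {(94,n)}
  {94} × {o} = {(94,o)}
  {94} × {n, o} = {(94,n), (94,o)}
  {94, 96} × {n} = {(94,n), (96,n)}
  {94, 96} × {o} = {(94,o), (96,o)}
  {94} × {m, n, o} = {(94,m), (94,n), (94,o)}
  {94, 95, 96} × {n} = {(94,n), (95,n), (96,n)}
  {94, 95, 96} × {o} = {(94,o), (95,o), (96,o)}
  {94, 96} × {n, o} = {(94,n), (94,o), (96,n), (96,o)}
  {94, 96} × {m, n, o} = {(94,m), (94,n), (94,o), (96,m), (96,n), (96,o)}
  {94, 95, 96} × {n, o} = {(94,n), (94,o), (95,n), (95,o), (96,n), (96,o)}
  {94, 95, 96} × {m, n, o} = {(94,m), (94,n), (94,o), (95,m), (95,n), (95,o), (96,m), (96,n), (96,o)}
These 13 distinct sets form the basis B.
Close under arbitrary unions to get τ_{X×Y}; counting gives |τ_{X×Y}| = 30.


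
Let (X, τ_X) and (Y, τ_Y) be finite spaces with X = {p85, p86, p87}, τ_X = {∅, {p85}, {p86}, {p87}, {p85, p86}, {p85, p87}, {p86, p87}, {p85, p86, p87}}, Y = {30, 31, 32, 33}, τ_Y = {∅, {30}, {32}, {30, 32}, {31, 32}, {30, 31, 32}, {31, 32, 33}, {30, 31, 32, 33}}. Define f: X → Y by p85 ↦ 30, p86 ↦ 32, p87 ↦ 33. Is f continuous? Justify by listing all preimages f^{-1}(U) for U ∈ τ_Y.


f IS continuous.

Compute f^{-1}(U) for each U ∈ τ_Y:
  U = ∅: f^{-1}(U) = ∅ ∈ τ_X ✓.
  U = {30}: f^{-1}(U) = {p85} ∈ τ_X ✓.
  U = {32}: f^{-1}(U) = {p86} ∈ τ_X ✓.
  U = {30, 32}: f^{-1}(U) = {p85, p86} ∈ τ_X ✓.
  U = {31, 32}: f^{-1}(U) = {p86} ∈ τ_X ✓.
  U = {30, 31, 32}: f^{-1}(U) = {p85, p86} ∈ τ_X ✓.
  U = {31, 32, 33}: f^{-1}(U) = {p86, p87} ∈ τ_X ✓.
  U = {30, 31, 32, 33}: f^{-1}(U) = {p85, p86, p87} ∈ τ_X ✓.
Every preimage lies in τ_X, so f IS continuous.


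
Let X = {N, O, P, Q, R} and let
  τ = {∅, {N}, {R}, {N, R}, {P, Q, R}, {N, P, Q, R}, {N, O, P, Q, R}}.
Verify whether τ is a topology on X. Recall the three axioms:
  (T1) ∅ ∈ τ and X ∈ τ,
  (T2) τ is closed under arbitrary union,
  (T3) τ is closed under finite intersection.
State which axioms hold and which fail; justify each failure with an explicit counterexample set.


τ IS a topology on X.

Axiom (T1): ∅ ∈ τ? Yes; X ∈ τ? Yes.
Axiom (T2/T3): check pairwise unions and intersections of members of τ.
All pairwise intersections and unions checked — each lies in τ. Therefore τ satisfies (T1), (T2), (T3): it IS a topology on X.


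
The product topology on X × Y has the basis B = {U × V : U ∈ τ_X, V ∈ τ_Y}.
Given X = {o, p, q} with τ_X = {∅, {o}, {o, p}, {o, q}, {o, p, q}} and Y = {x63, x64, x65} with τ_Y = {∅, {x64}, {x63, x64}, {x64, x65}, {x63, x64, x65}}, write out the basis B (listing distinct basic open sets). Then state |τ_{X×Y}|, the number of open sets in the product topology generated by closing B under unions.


Basis B = {∅ × ∅, {o} × {x64}, {o} × {x63, x64}, {o} × {x64, x65}, {o, p} × {x64}, {o, q} × {x64}, {o} × {x63, x64, x65}, {o, p, q} × {x64}, {o, p} × {x63, x64}, {o, q} × {x63, x64}, {o, p} × {x64, x65}, {o, q} × {x64, x65}, {o, p} × {x63, x64, x65}, {o, q} × {x63, x64, x65}, {o, p, q} × {x63, x64}, {o, p, q} × {x64, x65}, {o, p, q} × {x63, x64, x65}}; |τ_{X×Y}| = 48.

Enumerate products U × V with U ∈ τ_X, V ∈ τ_Y (deduplicated):
  ∅ × ∅ = {} (∅)
  {o} × {x64} = {(o,x64)}
  {o} × {x63, x64} = {(o,x63), (o,x64)}
  {o} × {x64, x65} = {(o,x64), (o,x65)}
  {o, p} × {x64} = {(o,x64), (p,x64)}
  {o, q} × {x64} = {(o,x64), (q,x64)}
  {o} × {x63, x64, x65} = {(o,x63), (o,x64), (o,x65)}
  {o, p, q} × {x64} = {(o,x64), (p,x64), (q,x64)}
  {o, p} × {x63, x64} = {(o,x63), (o,x64), (p,x63), (p,x64)}
  {o, q} × {x63, x64} = {(o,x63), (o,x64), (q,x63), (q,x64)}
  {o, p} × {x64, x65} = {(o,x64), (o,x65), (p,x64), (p,x65)}
  {o, q} × {x64, x65} = {(o,x64), (o,x65), (q,x64), (q,x65)}
  {o, p} × {x63, x64, x65} = {(o,x63), (o,x64), (o,x65), (p,x63), (p,x64), (p,x65)}
  {o, q} × {x63, x64, x65} = {(o,x63), (o,x64), (o,x65), (q,x63), (q,x64), (q,x65)}
  {o, p, q} × {x63, x64} = {(o,x63), (o,x64), (p,x63), (p,x64), (q,x63), (q,x64)}
  {o, p, q} × {x64, x65} = {(o,x64), (o,x65), (p,x64), (p,x65), (q,x64), (q,x65)}
  {o, p, q} × {x63, x64, x65} = {(o,x63), (o,x64), (o,x65), (p,x63), (p,x64), (p,x65), (q,x63), (q,x64), (q,x65)}
These 17 distinct sets form the basis B.
Close under arbitrary unions to get τ_{X×Y}; counting gives |τ_{X×Y}| = 48.


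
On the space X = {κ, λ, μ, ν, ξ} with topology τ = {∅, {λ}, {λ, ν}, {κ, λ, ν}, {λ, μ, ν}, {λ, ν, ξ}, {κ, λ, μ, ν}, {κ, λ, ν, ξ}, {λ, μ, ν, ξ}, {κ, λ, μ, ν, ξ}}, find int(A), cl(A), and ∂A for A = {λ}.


int(A) = {λ}, cl(A) = {κ, λ, μ, ν, ξ}, ∂A = {κ, μ, ν, ξ}.

Closed sets in (X, τ) are complements of opens:
  closed(X, τ) = {∅, {κ}, {μ}, {ξ}, {κ, μ}, {κ, ξ}, {μ, ξ}, {κ, μ, ξ}, {κ, μ, ν, ξ}, {κ, λ, μ, ν, ξ}}.
int(A) = ⋃ {U ∈ τ : U ⊆ A}. Opens contained in A: ∅, {λ}.
Taking the union of these: int(A) = {λ}.
cl(A) = ⋂ {C closed : A ⊆ C}. Closed sets containing A: {κ, λ, μ, ν, ξ}.
Intersecting these: cl(A) = {κ, λ, μ, ν, ξ}.
∂A = cl(A) ∖ int(A) = {κ, λ, μ, ν, ξ} ∖ {λ} = {κ, μ, ν, ξ}.


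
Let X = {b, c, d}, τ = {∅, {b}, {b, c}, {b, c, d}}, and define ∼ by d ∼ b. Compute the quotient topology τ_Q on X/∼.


X/∼ = {[b=d], [c]}; |τ_Q| = 2.

Equivalence classes: [b=d], [c].
Quotient map π: X → X/∼ sends b ↦ [b=d], c ↦ [c], d ↦ [b=d].
For each subset V ⊆ X/∼, compute π^{-1}(V) ⊆ X and check whether π^{-1}(V) ∈ τ. V is open in τ_Q iff π^{-1}(V) ∈ τ.
  V = {}: π^{-1}(V) = ∅ ∈ τ ✓.
  V = {[b=d]}: π^{-1}(V) = {b, d} ∉ τ ✗.
  V = {[c]}: π^{-1}(V) = {c} ∉ τ ✗.
  V = {[b=d], [c]}: π^{-1}(V) = {b, c, d} ∈ τ ✓.
Open sets in the quotient: τ_Q = {{}, {[b=d], [c]}} (2 elements).


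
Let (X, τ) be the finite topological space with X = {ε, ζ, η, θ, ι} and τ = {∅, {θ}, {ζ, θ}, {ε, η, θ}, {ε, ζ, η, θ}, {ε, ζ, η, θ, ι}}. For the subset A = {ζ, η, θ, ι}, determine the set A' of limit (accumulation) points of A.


A' = {ε, ζ, η, ι}

For each x ∈ X, list the open sets U ∈ τ with x ∈ U, then check whether U ∩ (A ∖ {x}) ≠ ∅ for every such U.
  x = ε: opens ∋ x are {ε, η, θ}, {ε, ζ, η, θ}, {ε, ζ, η, θ, ι}; each meets A ∖ {ε}, so x IS a limit point.
  x = ζ: opens ∋ x are {ζ, θ}, {ε, ζ, η, θ}, {ε, ζ, η, θ, ι}; each meets A ∖ {ζ}, so x IS a limit point.
  x = η: opens ∋ x are {ε, η, θ}, {ε, ζ, η, θ}, {ε, ζ, η, θ, ι}; each meets A ∖ {η}, so x IS a limit point.
  x = θ: open {θ} ∋ x has {θ} ∩ (A ∖ {θ}) = ∅, so x is NOT a limit point.
  x = ι: opens ∋ x are {ε, ζ, η, θ, ι}; each meets A ∖ {ι}, so x IS a limit point.
Collecting: A' = {ε, ζ, η, ι}.


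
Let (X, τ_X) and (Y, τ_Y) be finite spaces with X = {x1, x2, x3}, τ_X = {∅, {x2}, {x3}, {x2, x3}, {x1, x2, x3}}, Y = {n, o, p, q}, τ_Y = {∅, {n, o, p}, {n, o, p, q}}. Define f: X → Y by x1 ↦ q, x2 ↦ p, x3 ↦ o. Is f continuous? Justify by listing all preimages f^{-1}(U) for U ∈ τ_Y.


f IS continuous.

Compute f^{-1}(U) for each U ∈ τ_Y:
  U = ∅: f^{-1}(U) = ∅ ∈ τ_X ✓.
  U = {n, o, p}: f^{-1}(U) = {x2, x3} ∈ τ_X ✓.
  U = {n, o, p, q}: f^{-1}(U) = {x1, x2, x3} ∈ τ_X ✓.
Every preimage lies in τ_X, so f IS continuous.


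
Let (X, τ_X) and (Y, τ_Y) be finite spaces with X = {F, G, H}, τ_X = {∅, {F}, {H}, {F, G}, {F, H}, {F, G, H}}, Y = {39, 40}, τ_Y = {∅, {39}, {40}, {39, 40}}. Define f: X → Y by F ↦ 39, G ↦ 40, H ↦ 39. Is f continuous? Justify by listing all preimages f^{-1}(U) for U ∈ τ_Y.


f is NOT continuous.

Compute f^{-1}(U) for each U ∈ τ_Y:
  U = ∅: f^{-1}(U) = ∅ ∈ τ_X ✓.
  U = {39}: f^{-1}(U) = {F, H} ∈ τ_X ✓.
  U = {40}: f^{-1}(U) = {G} ∉ τ_X ✗.
  U = {39, 40}: f^{-1}(U) = {F, G, H} ∈ τ_X ✓.
Found U = {40} with f^{-1}(U) = {G} not in τ_X. Therefore f is NOT continuous.


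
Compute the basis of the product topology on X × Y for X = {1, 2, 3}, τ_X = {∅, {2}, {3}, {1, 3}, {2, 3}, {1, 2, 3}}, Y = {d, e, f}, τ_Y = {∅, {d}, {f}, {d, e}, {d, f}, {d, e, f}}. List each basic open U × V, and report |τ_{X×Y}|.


Basis B = {∅ × ∅, {2} × {d}, {2} × {f}, {3} × {d}, {3} × {f}, {1, 3} × {d}, {1, 3} × {f}, {2} × {d, e}, {2} × {d, f}, {2, 3} × {d}, {2, 3} × {f}, {3} × {d, e}, {3} × {d, f}, {1, 2, 3} × {d}, {1, 2, 3} × {f}, {2} × {d, e, f}, {3} × {d, e, f}, {1, 3} × {d, e}, {1, 3} × {d, f}, {2, 3} × {d, e}, {2, 3} × {d, f}, {1, 3} × {d, e, f}, {1, 2, 3} × {d, e}, {1, 2, 3} × {d, f}, {2, 3} × {d, e, f}, {1, 2, 3} × {d, e, f}}; |τ_{X×Y}| = 108.

Enumerate products U × V with U ∈ τ_X, V ∈ τ_Y (deduplicated):
  ∅ × ∅ = {} (∅)
  {2} × {d} = {(2,d)}
  {2} × {f} = {(2,f)}
  {3} × {d} = {(3,d)}
  {3} × {f} = {(3,f)}
  {1, 3} × {d} = {(1,d), (3,d)}
  {1, 3} × {f} = {(1,f), (3,f)}
  {2} × {d, e} = {(2,d), (2,e)}
  {2} × {d, f} = {(2,d), (2,f)}
  {2, 3} × {d} = {(2,d), (3,d)}
  {2, 3} × {f} = {(2,f), (3,f)}
  {3} × {d, e} = {(3,d), (3,e)}
  {3} × {d, f} = {(3,d), (3,f)}
  {1, 2, 3} × {d} = {(1,d), (2,d), (3,d)}
  {1, 2, 3} × {f} = {(1,f), (2,f), (3,f)}
  {2} × {d, e, f} = {(2,d), (2,e), (2,f)}
  {3} × {d, e, f} = {(3,d), (3,e), (3,f)}
  {1, 3} × {d, e} = {(1,d), (1,e), (3,d), (3,e)}
  {1, 3} × {d, f} = {(1,d), (1,f), (3,d), (3,f)}
  {2, 3} × {d, e} = {(2,d), (2,e), (3,d), (3,e)}
  {2, 3} × {d, f} = {(2,d), (2,f), (3,d), (3,f)}
  {1, 3} × {d, e, f} = {(1,d), (1,e), (1,f), (3,d), (3,e), (3,f)}
  {1, 2, 3} × {d, e} = {(1,d), (1,e), (2,d), (2,e), (3,d), (3,e)}
  {1, 2, 3} × {d, f} = {(1,d), (1,f), (2,d), (2,f), (3,d), (3,f)}
  {2, 3} × {d, e, f} = {(2,d), (2,e), (2,f), (3,d), (3,e), (3,f)}
  {1, 2, 3} × {d, e, f} = {(1,d), (1,e), (1,f), (2,d), (2,e), (2,f), (3,d), (3,e), (3,f)}
These 26 distinct sets form the basis B.
Close under arbitrary unions to get τ_{X×Y}; counting gives |τ_{X×Y}| = 108.


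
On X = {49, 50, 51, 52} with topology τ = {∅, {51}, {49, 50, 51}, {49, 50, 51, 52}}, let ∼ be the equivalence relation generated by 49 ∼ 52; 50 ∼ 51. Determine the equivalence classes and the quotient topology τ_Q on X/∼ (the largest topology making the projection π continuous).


X/∼ = {[49=52], [50=51]}; |τ_Q| = 2.

Equivalence classes: [49=52], [50=51].
Quotient map π: X → X/∼ sends 49 ↦ [49=52], 50 ↦ [50=51], 51 ↦ [50=51], 52 ↦ [49=52].
For each subset V ⊆ X/∼, compute π^{-1}(V) ⊆ X and check whether π^{-1}(V) ∈ τ. V is open in τ_Q iff π^{-1}(V) ∈ τ.
  V = {}: π^{-1}(V) = ∅ ∈ τ ✓.
  V = {[49=52]}: π^{-1}(V) = {49, 52} ∉ τ ✗.
  V = {[50=51]}: π^{-1}(V) = {50, 51} ∉ τ ✗.
  V = {[49=52], [50=51]}: π^{-1}(V) = {49, 50, 51, 52} ∈ τ ✓.
Open sets in the quotient: τ_Q = {{}, {[49=52], [50=51]}} (2 elements).


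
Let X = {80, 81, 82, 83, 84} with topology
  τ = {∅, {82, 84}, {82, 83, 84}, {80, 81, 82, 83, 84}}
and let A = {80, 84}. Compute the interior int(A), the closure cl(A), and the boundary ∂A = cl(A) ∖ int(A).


int(A) = ∅, cl(A) = {80, 81, 82, 83, 84}, ∂A = {80, 81, 82, 83, 84}.

Closed sets in (X, τ) are complements of opens:
  closed(X, τ) = {∅, {80, 81}, {80, 81, 83}, {80, 81, 82, 83, 84}}.
int(A) = ⋃ {U ∈ τ : U ⊆ A}. Opens contained in A: ∅.
Taking the union of these: int(A) = ∅.
cl(A) = ⋂ {C closed : A ⊆ C}. Closed sets containing A: {80, 81, 82, 83, 84}.
Intersecting these: cl(A) = {80, 81, 82, 83, 84}.
∂A = cl(A) ∖ int(A) = {80, 81, 82, 83, 84} ∖ ∅ = {80, 81, 82, 83, 84}.


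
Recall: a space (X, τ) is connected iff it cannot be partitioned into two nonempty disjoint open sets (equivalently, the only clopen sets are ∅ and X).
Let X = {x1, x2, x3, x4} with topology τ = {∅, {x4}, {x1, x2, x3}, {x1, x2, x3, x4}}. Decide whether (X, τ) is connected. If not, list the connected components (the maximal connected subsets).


(X, τ) is disconnected; components = [{x4}, {x1, x2, x3}].

Find clopen sets (U ∈ τ with X ∖ U ∈ τ):
  U = ∅, X ∖ U = {x1, x2, x3, x4} — both open, so U is clopen.
  U = {x4}, X ∖ U = {x1, x2, x3} — both open, so U is clopen.
  U = {x1, x2, x3}, X ∖ U = {x4} — both open, so U is clopen.
  U = {x1, x2, x3, x4}, X ∖ U = ∅ — both open, so U is clopen.
Nontrivial clopen(s) exist: e.g. {x4}. So (X, τ) is disconnected.
Compute connected components by grouping points that agree on all clopens:
  component: {x4}
  component: {x1, x2, x3}


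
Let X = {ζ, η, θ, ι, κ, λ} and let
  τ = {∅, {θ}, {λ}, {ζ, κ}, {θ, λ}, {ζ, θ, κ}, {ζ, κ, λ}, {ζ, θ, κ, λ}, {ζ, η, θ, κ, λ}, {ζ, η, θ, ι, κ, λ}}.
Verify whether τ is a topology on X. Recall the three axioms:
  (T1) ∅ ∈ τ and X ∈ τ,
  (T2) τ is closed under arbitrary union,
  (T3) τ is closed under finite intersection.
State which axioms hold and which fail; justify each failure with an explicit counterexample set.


τ IS a topology on X.

Axiom (T1): ∅ ∈ τ? Yes; X ∈ τ? Yes.
Axiom (T2/T3): check pairwise unions and intersections of members of τ.
All pairwise intersections and unions checked — each lies in τ. Therefore τ satisfies (T1), (T2), (T3): it IS a topology on X.


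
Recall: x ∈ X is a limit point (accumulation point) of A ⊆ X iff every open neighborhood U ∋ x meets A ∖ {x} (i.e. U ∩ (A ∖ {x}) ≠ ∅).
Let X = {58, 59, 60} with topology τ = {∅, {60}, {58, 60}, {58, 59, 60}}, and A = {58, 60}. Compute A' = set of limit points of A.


A' = {58, 59}

For each x ∈ X, list the open sets U ∈ τ with x ∈ U, then check whether U ∩ (A ∖ {x}) ≠ ∅ for every such U.
  x = 58: opens ∋ x are {58, 60}, {58, 59, 60}; each meets A ∖ {58}, so x IS a limit point.
  x = 59: opens ∋ x are {58, 59, 60}; each meets A ∖ {59}, so x IS a limit point.
  x = 60: open {60} ∋ x has {60} ∩ (A ∖ {60}) = ∅, so x is NOT a limit point.
Collecting: A' = {58, 59}.


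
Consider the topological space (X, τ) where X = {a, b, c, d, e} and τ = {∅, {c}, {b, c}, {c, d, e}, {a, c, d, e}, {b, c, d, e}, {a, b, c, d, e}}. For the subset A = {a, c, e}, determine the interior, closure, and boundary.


int(A) = {c}, cl(A) = {a, b, c, d, e}, ∂A = {a, b, d, e}.

Closed sets in (X, τ) are complements of opens:
  closed(X, τ) = {∅, {a}, {b}, {a, b}, {a, d, e}, {a, b, d, e}, {a, b, c, d, e}}.
int(A) = ⋃ {U ∈ τ : U ⊆ A}. Opens contained in A: ∅, {c}.
Taking the union of these: int(A) = {c}.
cl(A) = ⋂ {C closed : A ⊆ C}. Closed sets containing A: {a, b, c, d, e}.
Intersecting these: cl(A) = {a, b, c, d, e}.
∂A = cl(A) ∖ int(A) = {a, b, c, d, e} ∖ {c} = {a, b, d, e}.


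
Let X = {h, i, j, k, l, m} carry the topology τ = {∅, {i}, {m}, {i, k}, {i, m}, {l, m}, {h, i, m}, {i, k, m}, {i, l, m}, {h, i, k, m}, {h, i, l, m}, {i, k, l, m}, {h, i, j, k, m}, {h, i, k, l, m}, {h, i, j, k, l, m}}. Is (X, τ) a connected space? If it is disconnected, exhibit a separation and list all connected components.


(X, τ) is connected.

Find clopen sets (U ∈ τ with X ∖ U ∈ τ):
  U = ∅, X ∖ U = {h, i, j, k, l, m} — both open, so U is clopen.
  U = {h, i, j, k, l, m}, X ∖ U = ∅ — both open, so U is clopen.
Only trivial clopens (∅ and X) exist, so (X, τ) is connected.
Compute connected components by grouping points that agree on all clopens:
  component: {h, i, j, k, l, m}


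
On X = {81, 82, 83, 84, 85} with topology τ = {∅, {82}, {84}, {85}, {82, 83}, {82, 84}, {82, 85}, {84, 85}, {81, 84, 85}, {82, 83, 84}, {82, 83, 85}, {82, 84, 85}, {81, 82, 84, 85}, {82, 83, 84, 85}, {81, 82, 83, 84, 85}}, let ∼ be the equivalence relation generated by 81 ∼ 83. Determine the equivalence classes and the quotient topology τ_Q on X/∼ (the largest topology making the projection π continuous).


X/∼ = {[81=83], [82], [84], [85]}; |τ_Q| = 9.

Equivalence classes: [81=83], [82], [84], [85].
Quotient map π: X → X/∼ sends 81 ↦ [81=83], 82 ↦ [82], 83 ↦ [81=83], 84 ↦ [84], 85 ↦ [85].
For each subset V ⊆ X/∼, compute π^{-1}(V) ⊆ X and check whether π^{-1}(V) ∈ τ. V is open in τ_Q iff π^{-1}(V) ∈ τ.
  V = {}: π^{-1}(V) = ∅ ∈ τ ✓.
  V = {[81=83]}: π^{-1}(V) = {81, 83} ∉ τ ✗.
  V = {[82]}: π^{-1}(V) = {82} ∈ τ ✓.
  V = {[81=83], [82]}: π^{-1}(V) = {81, 82, 83} ∉ τ ✗.
  V = {[84]}: π^{-1}(V) = {84} ∈ τ ✓.
  V = {[81=83], [84]}: π^{-1}(V) = {81, 83, 84} ∉ τ ✗.
  V = {[82], [84]}: π^{-1}(V) = {82, 84} ∈ τ ✓.
  V = {[81=83], [82], [84]}: π^{-1}(V) = {81, 82, 83, 84} ∉ τ ✗.
  V = {[85]}: π^{-1}(V) = {85} ∈ τ ✓.
  V = {[81=83], [85]}: π^{-1}(V) = {81, 83, 85} ∉ τ ✗.
  V = {[82], [85]}: π^{-1}(V) = {82, 85} ∈ τ ✓.
  V = {[81=83], [82], [85]}: π^{-1}(V) = {81, 82, 83, 85} ∉ τ ✗.
  V = {[84], [85]}: π^{-1}(V) = {84, 85} ∈ τ ✓.
  V = {[81=83], [84], [85]}: π^{-1}(V) = {81, 83, 84, 85} ∉ τ ✗.
  V = {[82], [84], [85]}: π^{-1}(V) = {82, 84, 85} ∈ τ ✓.
  V = {[81=83], [82], [84], [85]}: π^{-1}(V) = {81, 82, 83, 84, 85} ∈ τ ✓.
Open sets in the quotient: τ_Q = {{}, {[82]}, {[84]}, {[82], [84]}, {[85]}, {[82], [85]}, {[84], [85]}, {[82], [84], [85]}, {[81=83], [82], [84], [85]}} (9 elements).


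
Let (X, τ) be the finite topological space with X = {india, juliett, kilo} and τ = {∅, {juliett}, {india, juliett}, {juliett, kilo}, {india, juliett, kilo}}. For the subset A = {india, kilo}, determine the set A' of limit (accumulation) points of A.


A' = ∅

For each x ∈ X, list the open sets U ∈ τ with x ∈ U, then check whether U ∩ (A ∖ {x}) ≠ ∅ for every such U.
  x = india: open {india, juliett} ∋ x has {india, juliett} ∩ (A ∖ {india}) = ∅, so x is NOT a limit point.
  x = juliett: open {juliett} ∋ x has {juliett} ∩ (A ∖ {juliett}) = ∅, so x is NOT a limit point.
  x = kilo: open {juliett, kilo} ∋ x has {juliett, kilo} ∩ (A ∖ {kilo}) = ∅, so x is NOT a limit point.
Collecting: A' = ∅.


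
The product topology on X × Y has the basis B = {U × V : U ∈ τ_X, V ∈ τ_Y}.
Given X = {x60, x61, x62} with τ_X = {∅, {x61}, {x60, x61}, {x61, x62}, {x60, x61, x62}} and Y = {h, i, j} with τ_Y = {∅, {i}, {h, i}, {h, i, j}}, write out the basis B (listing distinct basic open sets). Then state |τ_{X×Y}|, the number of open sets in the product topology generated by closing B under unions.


Basis B = {∅ × ∅, {x61} × {i}, {x60, x61} × {i}, {x61} × {h, i}, {x61, x62} × {i}, {x60, x61, x62} × {i}, {x61} × {h, i, j}, {x60, x61} × {h, i}, {x61, x62} × {h, i}, {x60, x61} × {h, i, j}, {x60, x61, x62} × {h, i}, {x61, x62} × {h, i, j}, {x60, x61, x62} × {h, i, j}}; |τ_{X×Y}| = 30.

Enumerate products U × V with U ∈ τ_X, V ∈ τ_Y (deduplicated):
  ∅ × ∅ = {} (∅)
  {x61} × {i} = {(x61,i)}
  {x60, x61} × {i} = {(x60,i), (x61,i)}
  {x61} × {h, i} = {(x61,h), (x61,i)}
  {x61, x62} × {i} = {(x61,i), (x62,i)}
  {x60, x61, x62} × {i} = {(x60,i), (x61,i), (x62,i)}
  {x61} × {h, i, j} = {(x61,h), (x61,i), (x61,j)}
  {x60, x61} × {h, i} = {(x60,h), (x60,i), (x61,h), (x61,i)}
  {x61, x62} × {h, i} = {(x61,h), (x61,i), (x62,h), (x62,i)}
  {x60, x61} × {h, i, j} = {(x60,h), (x60,i), (x60,j), (x61,h), (x61,i), (x61,j)}
  {x60, x61, x62} × {h, i} = {(x60,h), (x60,i), (x61,h), (x61,i), (x62,h), (x62,i)}
  {x61, x62} × {h, i, j} = {(x61,h), (x61,i), (x61,j), (x62,h), (x62,i), (x62,j)}
  {x60, x61, x62} × {h, i, j} = {(x60,h), (x60,i), (x60,j), (x61,h), (x61,i), (x61,j), (x62,h), (x62,i), (x62,j)}
These 13 distinct sets form the basis B.
Close under arbitrary unions to get τ_{X×Y}; counting gives |τ_{X×Y}| = 30.


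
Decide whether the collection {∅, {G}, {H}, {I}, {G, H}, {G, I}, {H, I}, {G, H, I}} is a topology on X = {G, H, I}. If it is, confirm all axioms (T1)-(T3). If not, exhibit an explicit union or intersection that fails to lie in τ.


τ IS a topology on X.

Axiom (T1): ∅ ∈ τ? Yes; X ∈ τ? Yes.
Axiom (T2/T3): check pairwise unions and intersections of members of τ.
All pairwise intersections and unions checked — each lies in τ. Therefore τ satisfies (T1), (T2), (T3): it IS a topology on X.


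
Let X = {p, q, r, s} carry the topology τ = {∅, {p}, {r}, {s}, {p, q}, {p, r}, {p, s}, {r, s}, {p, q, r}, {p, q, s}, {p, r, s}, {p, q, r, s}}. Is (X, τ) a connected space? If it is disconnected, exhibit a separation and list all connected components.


(X, τ) is disconnected; components = [{r}, {s}, {p, q}].

Find clopen sets (U ∈ τ with X ∖ U ∈ τ):
  U = ∅, X ∖ U = {p, q, r, s} — both open, so U is clopen.
  U = {r}, X ∖ U = {p, q, s} — both open, so U is clopen.
  U = {s}, X ∖ U = {p, q, r} — both open, so U is clopen.
  U = {p, q}, X ∖ U = {r, s} — both open, so U is clopen.
  U = {r, s}, X ∖ U = {p, q} — both open, so U is clopen.
  U = {p, q, r}, X ∖ U = {s} — both open, so U is clopen.
  U = {p, q, s}, X ∖ U = {r} — both open, so U is clopen.
  U = {p, q, r, s}, X ∖ U = ∅ — both open, so U is clopen.
Nontrivial clopen(s) exist: e.g. {r}. So (X, τ) is disconnected.
Compute connected components by grouping points that agree on all clopens:
  component: {r}
  component: {s}
  component: {p, q}


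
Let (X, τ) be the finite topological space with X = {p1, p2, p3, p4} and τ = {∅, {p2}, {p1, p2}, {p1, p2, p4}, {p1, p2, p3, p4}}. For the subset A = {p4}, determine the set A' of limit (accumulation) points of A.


A' = {p3}

For each x ∈ X, list the open sets U ∈ τ with x ∈ U, then check whether U ∩ (A ∖ {x}) ≠ ∅ for every such U.
  x = p1: open {p1, p2} ∋ x has {p1, p2} ∩ (A ∖ {p1}) = ∅, so x is NOT a limit point.
  x = p2: open {p2} ∋ x has {p2} ∩ (A ∖ {p2}) = ∅, so x is NOT a limit point.
  x = p3: opens ∋ x are {p1, p2, p3, p4}; each meets A ∖ {p3}, so x IS a limit point.
  x = p4: open {p1, p2, p4} ∋ x has {p1, p2, p4} ∩ (A ∖ {p4}) = ∅, so x is NOT a limit point.
Collecting: A' = {p3}.


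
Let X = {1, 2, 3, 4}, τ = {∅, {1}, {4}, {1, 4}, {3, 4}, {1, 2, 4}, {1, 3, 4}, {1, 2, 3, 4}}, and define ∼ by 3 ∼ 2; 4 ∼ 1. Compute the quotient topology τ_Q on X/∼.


X/∼ = {[1=4], [2=3]}; |τ_Q| = 3.

Equivalence classes: [1=4], [2=3].
Quotient map π: X → X/∼ sends 1 ↦ [1=4], 2 ↦ [2=3], 3 ↦ [2=3], 4 ↦ [1=4].
For each subset V ⊆ X/∼, compute π^{-1}(V) ⊆ X and check whether π^{-1}(V) ∈ τ. V is open in τ_Q iff π^{-1}(V) ∈ τ.
  V = {}: π^{-1}(V) = ∅ ∈ τ ✓.
  V = {[1=4]}: π^{-1}(V) = {1, 4} ∈ τ ✓.
  V = {[2=3]}: π^{-1}(V) = {2, 3} ∉ τ ✗.
  V = {[1=4], [2=3]}: π^{-1}(V) = {1, 2, 3, 4} ∈ τ ✓.
Open sets in the quotient: τ_Q = {{}, {[1=4]}, {[1=4], [2=3]}} (3 elements).
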